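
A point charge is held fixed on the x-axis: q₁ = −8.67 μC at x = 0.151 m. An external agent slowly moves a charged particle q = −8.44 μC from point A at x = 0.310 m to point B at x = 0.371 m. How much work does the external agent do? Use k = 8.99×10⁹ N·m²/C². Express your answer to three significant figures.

For quasistatic motion the external work equals the change in potential energy: W_ext = qΔV = q(V_B − V_A).
At A: distance to the source charge is 0.159 m; V_A = kq₁/r = -4.90×10⁵ V.
At B: distance to the source charge is 0.220 m; V_B = kq₁/r = -3.54×10⁵ V.
ΔV = V_B − V_A = 1.36×10⁵ V.
W_ext = qΔV = (-8.44×10⁻⁶ C)(1.36×10⁵ V) = -1.15 J.

-1.15 J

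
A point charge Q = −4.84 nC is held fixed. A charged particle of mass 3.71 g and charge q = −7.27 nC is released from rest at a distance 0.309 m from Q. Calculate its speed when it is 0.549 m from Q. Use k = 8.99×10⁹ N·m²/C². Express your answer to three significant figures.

0.0155 m/s

Only the electrostatic force acts, so mechanical energy is conserved: ½mv² = U₁ − U₂ = kQq(1/r₁ − 1/r₂).
U₁ − U₂ = (8.99×10⁹ N·m²/C²)(-4.84×10⁻⁹ C)(-7.27×10⁻⁹ C)(1/0.309 − 1/0.549) = 4.48×10⁻⁷ J.
v = √(2·4.48×10⁻⁷/3.71×10⁻³) = 0.0155 m/s.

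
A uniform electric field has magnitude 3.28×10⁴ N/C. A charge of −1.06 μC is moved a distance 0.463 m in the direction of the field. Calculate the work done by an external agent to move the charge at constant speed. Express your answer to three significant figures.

The potential change for a displacement 0.463 m in the direction of the field is ΔV = −Ed = -1.52×10⁴ V.
W_ext = qΔV = 0.0161 J.

0.0161 J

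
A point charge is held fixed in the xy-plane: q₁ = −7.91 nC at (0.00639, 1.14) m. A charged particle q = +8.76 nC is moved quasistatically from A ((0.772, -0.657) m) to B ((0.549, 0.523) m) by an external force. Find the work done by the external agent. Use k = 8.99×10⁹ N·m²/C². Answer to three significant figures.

For quasistatic motion the external work equals the change in potential energy: W_ext = qΔV = q(V_B − V_A).
At A: distance to the source charge is 1.95 m; V_A = kq₁/r = -36.4 V.
At B: distance to the source charge is 0.822 m; V_B = kq₁/r = -86.5 V.
ΔV = V_B − V_A = -50.1 V.
W_ext = qΔV = (8.76×10⁻⁹ C)(-50.1 V) = -4.39×10⁻⁷ J.

-4.39×10⁻⁷ J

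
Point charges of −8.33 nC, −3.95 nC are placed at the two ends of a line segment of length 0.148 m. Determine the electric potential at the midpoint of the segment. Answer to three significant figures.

-1490 V

The total potential is the scalar sum of each charge's contribution, V = Σ kqᵢ/rᵢ.
Each charge is 0.0740 m from the midpoint.
V = k[(-8.33×10⁻⁹)/(0.0740) + (-3.95×10⁻⁹)/(0.0740)] = -1490 V.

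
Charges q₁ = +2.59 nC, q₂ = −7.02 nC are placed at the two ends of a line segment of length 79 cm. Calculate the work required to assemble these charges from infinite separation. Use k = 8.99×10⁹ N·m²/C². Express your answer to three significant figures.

The assembly work is the sum of pairwise potential energies, U = Σ_{i<j} kqᵢqⱼ/rᵢⱼ.
The separation is r = 0.790 m.
U = (-2.07×10⁻⁷) = -2.07×10⁻⁷ J.

-2.07×10⁻⁷ J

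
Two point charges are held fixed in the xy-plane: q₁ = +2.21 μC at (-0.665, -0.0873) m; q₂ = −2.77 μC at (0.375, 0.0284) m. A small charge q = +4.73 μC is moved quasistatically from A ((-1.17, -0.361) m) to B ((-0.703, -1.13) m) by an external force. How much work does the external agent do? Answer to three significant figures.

-0.0740 J

For quasistatic motion the external work equals the change in potential energy: W_ext = qΔV = q(V_B − V_A).
At A: distances to the source charges are 0.574 m, 1.59 m; V_A = Σ kqᵢ/rᵢ = 1.90×10⁴ V.
At B: distances to the source charges are 1.04 m, 1.58 m; V_B = Σ kqᵢ/rᵢ = 3300 V.
ΔV = V_B − V_A = -1.57×10⁴ V.
W_ext = qΔV = (4.73×10⁻⁶ C)(-1.57×10⁴ V) = -0.0740 J.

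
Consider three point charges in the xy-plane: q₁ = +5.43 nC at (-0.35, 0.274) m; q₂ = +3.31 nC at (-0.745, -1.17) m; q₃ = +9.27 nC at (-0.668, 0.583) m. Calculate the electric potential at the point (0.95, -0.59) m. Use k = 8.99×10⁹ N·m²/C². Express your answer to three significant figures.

89.6 V

The total potential is the scalar sum of each charge's contribution, V = Σ kqᵢ/rᵢ.
Distances from the field point to each charge: r₁ = 1.56 m, r₂ = 1.79 m, r₃ = 2.00 m.
V = k[(5.43×10⁻⁹)/(1.56) + (3.31×10⁻⁹)/(1.79) + (9.27×10⁻⁹)/(2.00)] = 89.6 V.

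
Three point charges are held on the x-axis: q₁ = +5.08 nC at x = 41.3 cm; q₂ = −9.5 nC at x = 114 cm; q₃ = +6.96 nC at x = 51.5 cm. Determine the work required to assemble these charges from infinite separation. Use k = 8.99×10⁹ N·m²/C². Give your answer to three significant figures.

1.57×10⁻⁶ J

The assembly work is the sum of pairwise potential energies, U = Σ_{i<j} kqᵢqⱼ/rᵢⱼ.
Pair separations: r₁₂ = 0.727 m, r₁₃ = 0.102 m, r₂₃ = 0.625 m.
U = (-5.97×10⁻⁷) + (3.12×10⁻⁶) + (-9.51×10⁻⁷) = 1.57×10⁻⁶ J.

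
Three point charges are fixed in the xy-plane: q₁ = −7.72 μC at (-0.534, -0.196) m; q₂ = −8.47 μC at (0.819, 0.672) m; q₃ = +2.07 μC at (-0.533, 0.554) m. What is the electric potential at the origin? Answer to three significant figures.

Electric potential is a scalar, so the contributions from each charge add algebraically: V = Σ kqᵢ/rᵢ.
Distances from the field point to each charge: r₁ = 0.569 m, r₂ = 1.06 m, r₃ = 0.769 m.
V = k[(-7.72×10⁻⁶)/(0.569) + (-8.47×10⁻⁶)/(1.06) + (2.07×10⁻⁶)/(0.769)] = -1.70×10⁵ V.

-1.70×10⁵ V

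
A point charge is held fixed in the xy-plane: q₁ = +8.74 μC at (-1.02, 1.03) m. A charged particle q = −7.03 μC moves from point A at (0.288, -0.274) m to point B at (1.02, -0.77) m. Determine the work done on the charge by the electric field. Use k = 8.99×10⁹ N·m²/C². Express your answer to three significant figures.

The work done by the electric force is W_field = −ΔU = −q(V_B − V_A) = q(V_A − V_B).
At A: distance to the source charge is 1.85 m; V_A = kq₁/r = 4.25×10⁴ V.
At B: distance to the source charge is 2.72 m; V_B = kq₁/r = 2.89×10⁴ V.
ΔV = V_B − V_A = -1.37×10⁴ V.
W_field = −qΔV = −(-7.03×10⁻⁶ C)(-1.37×10⁴ V) = -0.0960 J.

-0.0960 J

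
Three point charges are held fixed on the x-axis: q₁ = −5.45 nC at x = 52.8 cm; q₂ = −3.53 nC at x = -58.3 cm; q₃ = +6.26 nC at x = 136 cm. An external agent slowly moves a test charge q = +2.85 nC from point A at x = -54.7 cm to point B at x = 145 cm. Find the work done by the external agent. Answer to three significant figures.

4.14×10⁻⁶ J

For quasistatic motion the external work equals the change in potential energy: W_ext = qΔV = q(V_B − V_A).
At A: distances to the source charges are 1.08 m, 0.0360 m, 1.91 m; V_A = Σ kqᵢ/rᵢ = -898 V.
At B: distances to the source charges are 0.922 m, 2.03 m, 0.0900 m; V_B = Σ kqᵢ/rᵢ = 557 V.
ΔV = V_B − V_A = 1450 V.
W_ext = qΔV = (2.85×10⁻⁹ C)(1450 V) = 4.14×10⁻⁶ J.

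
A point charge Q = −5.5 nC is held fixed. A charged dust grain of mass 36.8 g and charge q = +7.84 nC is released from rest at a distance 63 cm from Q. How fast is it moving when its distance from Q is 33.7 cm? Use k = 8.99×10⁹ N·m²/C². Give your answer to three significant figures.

Only the electrostatic force acts, so mechanical energy is conserved: ½mv² = U₁ − U₂ = kQq(1/r₁ − 1/r₂).
U₁ − U₂ = (8.99×10⁹ N·m²/C²)(-5.50×10⁻⁹ C)(7.84×10⁻⁹ C)(1/0.630 − 1/0.337) = 5.35×10⁻⁷ J.
v = √(2·5.35×10⁻⁷/0.0368) = 5.39×10⁻³ m/s.

5.39×10⁻³ m/s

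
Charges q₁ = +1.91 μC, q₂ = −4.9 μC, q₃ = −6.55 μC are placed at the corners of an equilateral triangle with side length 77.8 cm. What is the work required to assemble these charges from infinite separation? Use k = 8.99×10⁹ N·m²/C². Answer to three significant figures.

0.118 J

The work to assemble the configuration equals its total potential energy, U = Σ kqᵢqⱼ/rᵢⱼ over all pairs.
All three pair separations equal the side length, 0.778 m.
U = (-0.108) + (-0.145) + (0.371) = 0.118 J.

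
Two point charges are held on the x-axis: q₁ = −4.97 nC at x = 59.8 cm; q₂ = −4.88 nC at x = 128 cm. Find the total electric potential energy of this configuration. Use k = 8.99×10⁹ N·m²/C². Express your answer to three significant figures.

3.20×10⁻⁷ J

The assembly work is the sum of pairwise potential energies, U = Σ_{i<j} kqᵢqⱼ/rᵢⱼ.
Pair separations: r₁₂ = 0.682 m.
U = (3.20×10⁻⁷) = 3.20×10⁻⁷ J.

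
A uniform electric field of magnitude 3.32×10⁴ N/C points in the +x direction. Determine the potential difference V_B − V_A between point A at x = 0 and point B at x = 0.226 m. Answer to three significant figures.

-7500 V

In a uniform field, potential decreases in the direction of E: V_B − V_A = −E·Δx.
V_B − V_A = −(3.32×10⁴ V/m)(0.226 m) = -7500 V.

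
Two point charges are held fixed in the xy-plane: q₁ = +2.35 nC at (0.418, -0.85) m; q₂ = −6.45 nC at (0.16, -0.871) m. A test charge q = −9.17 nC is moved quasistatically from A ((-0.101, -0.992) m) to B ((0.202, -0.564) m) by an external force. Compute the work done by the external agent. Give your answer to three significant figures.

-3.13×10⁻⁷ J

For quasistatic motion the external work equals the change in potential energy: W_ext = qΔV = q(V_B − V_A).
At A: distances to the source charges are 0.538 m, 0.288 m; V_A = Σ kqᵢ/rᵢ = -162 V.
At B: distances to the source charges are 0.358 m, 0.310 m; V_B = Σ kqᵢ/rᵢ = -128 V.
ΔV = V_B − V_A = 34.1 V.
W_ext = qΔV = (-9.17×10⁻⁹ C)(34.1 V) = -3.13×10⁻⁷ J.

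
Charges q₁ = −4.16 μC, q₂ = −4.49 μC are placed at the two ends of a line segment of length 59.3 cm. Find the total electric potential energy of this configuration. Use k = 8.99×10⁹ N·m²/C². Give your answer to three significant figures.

0.283 J

The work to assemble the configuration equals its total potential energy, U = Σ kqᵢqⱼ/rᵢⱼ over all pairs.
The separation is r = 0.593 m.
U = (0.283) = 0.283 J.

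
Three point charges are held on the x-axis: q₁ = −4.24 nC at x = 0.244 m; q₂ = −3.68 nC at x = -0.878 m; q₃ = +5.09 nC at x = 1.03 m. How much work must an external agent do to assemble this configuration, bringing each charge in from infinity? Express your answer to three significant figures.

The work to assemble the configuration equals its total potential energy, U = Σ kqᵢqⱼ/rᵢⱼ over all pairs.
Pair separations: r₁₂ = 1.12 m, r₁₃ = 0.786 m, r₂₃ = 1.91 m.
U = (1.25×10⁻⁷) + (-2.47×10⁻⁷) + (-8.83×10⁻⁸) = -2.10×10⁻⁷ J.

-2.10×10⁻⁷ J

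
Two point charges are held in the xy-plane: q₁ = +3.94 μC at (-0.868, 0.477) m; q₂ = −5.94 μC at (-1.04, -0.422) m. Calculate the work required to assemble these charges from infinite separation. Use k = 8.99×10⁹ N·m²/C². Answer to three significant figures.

The assembly work is the sum of pairwise potential energies, U = Σ_{i<j} kqᵢqⱼ/rᵢⱼ.
Pair separations: r₁₂ = 0.915 m.
U = (-0.230) = -0.230 J.

-0.230 J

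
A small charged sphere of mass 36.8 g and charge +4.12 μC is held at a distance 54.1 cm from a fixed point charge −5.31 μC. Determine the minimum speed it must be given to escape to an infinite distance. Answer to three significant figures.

To just escape, total mechanical energy must reach zero at infinity: ½mv²_min + U = 0, so ½mv²_min = −U = |kQq|/r.
|U| = |kQq|/r = (8.99×10⁹ N·m²/C²)(5.31×10⁻⁶)(4.12×10⁻⁶)/(0.541) = 0.364 J.
v_min = √(2|U|/m) = √(2·0.364/0.0368) = 4.44 m/s.

4.44 m/s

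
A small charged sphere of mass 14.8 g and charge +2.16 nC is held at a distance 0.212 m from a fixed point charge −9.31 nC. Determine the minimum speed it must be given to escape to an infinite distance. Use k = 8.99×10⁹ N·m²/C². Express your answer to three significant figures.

0.0107 m/s

To just escape, total mechanical energy must reach zero at infinity: ½mv²_min + U = 0, so ½mv²_min = −U = |kQq|/r.
|U| = |kQq|/r = (8.99×10⁹ N·m²/C²)(9.31×10⁻⁹)(2.16×10⁻⁹)/(0.212) = 8.53×10⁻⁷ J.
v_min = √(2|U|/m) = √(2·8.53×10⁻⁷/0.0148) = 0.0107 m/s.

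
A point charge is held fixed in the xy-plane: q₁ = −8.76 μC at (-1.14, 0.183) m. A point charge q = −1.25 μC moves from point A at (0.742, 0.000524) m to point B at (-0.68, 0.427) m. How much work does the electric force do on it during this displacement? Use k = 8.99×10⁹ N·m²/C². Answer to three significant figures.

-0.137 J

The work done by the electric force is W_field = −ΔU = −q(V_B − V_A) = q(V_A − V_B).
At A: distance to the source charge is 1.89 m; V_A = kq₁/r = -4.16×10⁴ V.
At B: distance to the source charge is 0.521 m; V_B = kq₁/r = -1.51×10⁵ V.
ΔV = V_B − V_A = -1.10×10⁵ V.
W_field = −qΔV = −(-1.25×10⁻⁶ C)(-1.10×10⁵ V) = -0.137 J.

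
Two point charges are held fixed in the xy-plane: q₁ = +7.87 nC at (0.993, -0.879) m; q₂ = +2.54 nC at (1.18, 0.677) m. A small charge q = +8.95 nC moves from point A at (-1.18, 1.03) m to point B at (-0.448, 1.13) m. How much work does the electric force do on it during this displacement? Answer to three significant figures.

The work done by the electric force is W_field = −ΔU = −q(V_B − V_A) = q(V_A − V_B).
At A: distances to the source charges are 2.89 m, 2.39 m; V_A = Σ kqᵢ/rᵢ = 34.0 V.
At B: distances to the source charges are 2.47 m, 1.69 m; V_B = Σ kqᵢ/rᵢ = 42.1 V.
ΔV = V_B − V_A = 8.10 V.
W_field = −qΔV = −(8.95×10⁻⁹ C)(8.10 V) = -7.25×10⁻⁸ J.

-7.25×10⁻⁸ J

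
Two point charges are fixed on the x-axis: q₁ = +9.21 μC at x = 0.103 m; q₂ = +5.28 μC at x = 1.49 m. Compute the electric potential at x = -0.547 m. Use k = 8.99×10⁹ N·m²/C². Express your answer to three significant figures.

1.51×10⁵ V

The total potential is the scalar sum of each charge's contribution, V = Σ kqᵢ/rᵢ.
Distances from the field point to each charge: r₁ = 0.650 m, r₂ = 2.04 m.
V = k[(9.21×10⁻⁶)/(0.650) + (5.28×10⁻⁶)/(2.04)] = 1.51×10⁵ V.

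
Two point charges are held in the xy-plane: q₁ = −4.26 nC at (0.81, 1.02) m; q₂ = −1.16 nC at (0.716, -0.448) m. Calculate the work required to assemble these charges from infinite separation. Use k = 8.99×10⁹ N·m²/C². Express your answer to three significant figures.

3.02×10⁻⁸ J

The work to assemble the configuration equals its total potential energy, U = Σ kqᵢqⱼ/rᵢⱼ over all pairs.
Pair separations: r₁₂ = 1.47 m.
U = (3.02×10⁻⁸) = 3.02×10⁻⁸ J.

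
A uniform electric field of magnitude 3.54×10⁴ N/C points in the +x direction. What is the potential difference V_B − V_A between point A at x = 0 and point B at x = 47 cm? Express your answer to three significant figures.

In a uniform field, potential decreases in the direction of E: V_B − V_A = −E·Δx.
V_B − V_A = −(3.54×10⁴ V/m)(0.470 m) = -1.66×10⁴ V.

-1.66×10⁴ V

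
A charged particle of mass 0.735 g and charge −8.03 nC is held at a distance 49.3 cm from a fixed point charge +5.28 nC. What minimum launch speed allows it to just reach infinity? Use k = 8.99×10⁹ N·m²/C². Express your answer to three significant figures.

0.0459 m/s

To just escape, total mechanical energy must reach zero at infinity: ½mv²_min + U = 0, so ½mv²_min = −U = |kQq|/r.
|U| = |kQq|/r = (8.99×10⁹ N·m²/C²)(5.28×10⁻⁹)(8.03×10⁻⁹)/(0.493) = 7.73×10⁻⁷ J.
v_min = √(2|U|/m) = √(2·7.73×10⁻⁷/7.35×10⁻⁴) = 0.0459 m/s.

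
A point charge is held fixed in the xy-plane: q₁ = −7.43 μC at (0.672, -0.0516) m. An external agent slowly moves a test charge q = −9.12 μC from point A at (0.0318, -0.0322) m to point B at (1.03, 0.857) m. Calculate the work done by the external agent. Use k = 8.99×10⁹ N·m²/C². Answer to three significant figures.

-0.327 J

For quasistatic motion the external work equals the change in potential energy: W_ext = qΔV = q(V_B − V_A).
At A: distance to the source charge is 0.640 m; V_A = kq₁/r = -1.04×10⁵ V.
At B: distance to the source charge is 0.977 m; V_B = kq₁/r = -6.84×10⁴ V.
ΔV = V_B − V_A = 3.59×10⁴ V.
W_ext = qΔV = (-9.12×10⁻⁶ C)(3.59×10⁴ V) = -0.327 J.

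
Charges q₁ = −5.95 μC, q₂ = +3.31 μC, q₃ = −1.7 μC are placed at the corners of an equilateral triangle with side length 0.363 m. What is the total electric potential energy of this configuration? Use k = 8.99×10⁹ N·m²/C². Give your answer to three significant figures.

-0.377 J

The assembly work is the sum of pairwise potential energies, U = Σ_{i<j} kqᵢqⱼ/rᵢⱼ.
All three pair separations equal the side length, 0.363 m.
U = (-0.488) + (0.251) + (-0.139) = -0.377 J.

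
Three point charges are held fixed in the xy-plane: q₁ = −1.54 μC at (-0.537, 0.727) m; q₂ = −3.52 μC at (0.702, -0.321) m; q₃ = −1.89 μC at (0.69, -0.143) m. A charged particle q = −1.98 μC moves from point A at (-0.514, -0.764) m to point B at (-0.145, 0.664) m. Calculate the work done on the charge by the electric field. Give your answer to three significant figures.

The work done by the electric force is W_field = −ΔU = −q(V_B − V_A) = q(V_A − V_B).
At A: distances to the source charges are 1.49 m, 1.29 m, 1.35 m; V_A = Σ kqᵢ/rᵢ = -4.63×10⁴ V.
At B: distances to the source charges are 0.397 m, 1.30 m, 1.16 m; V_B = Σ kqᵢ/rᵢ = -7.39×10⁴ V.
ΔV = V_B − V_A = -2.76×10⁴ V.
W_field = −qΔV = −(-1.98×10⁻⁶ C)(-2.76×10⁴ V) = -0.0546 J.

-0.0546 J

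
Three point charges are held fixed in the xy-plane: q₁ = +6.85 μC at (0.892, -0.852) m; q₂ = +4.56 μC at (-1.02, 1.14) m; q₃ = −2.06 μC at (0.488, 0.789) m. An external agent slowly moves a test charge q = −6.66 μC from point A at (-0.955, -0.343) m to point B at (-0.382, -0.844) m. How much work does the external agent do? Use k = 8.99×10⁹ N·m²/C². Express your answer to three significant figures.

For quasistatic motion the external work equals the change in potential energy: W_ext = qΔV = q(V_B − V_A).
At A: distances to the source charges are 1.92 m, 1.48 m, 1.83 m; V_A = Σ kqᵢ/rᵢ = 4.97×10⁴ V.
At B: distances to the source charges are 1.27 m, 2.08 m, 1.85 m; V_B = Σ kqᵢ/rᵢ = 5.80×10⁴ V.
ΔV = V_B − V_A = 8340 V.
W_ext = qΔV = (-6.66×10⁻⁶ C)(8340 V) = -0.0555 J.

-0.0555 J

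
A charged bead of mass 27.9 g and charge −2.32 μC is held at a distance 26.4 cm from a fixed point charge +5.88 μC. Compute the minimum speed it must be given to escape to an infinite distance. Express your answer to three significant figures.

5.77 m/s

To just escape, total mechanical energy must reach zero at infinity: ½mv²_min + U = 0, so ½mv²_min = −U = |kQq|/r.
|U| = |kQq|/r = (8.99×10⁹ N·m²/C²)(5.88×10⁻⁶)(2.32×10⁻⁶)/(0.264) = 0.465 J.
v_min = √(2|U|/m) = √(2·0.465/0.0279) = 5.77 m/s.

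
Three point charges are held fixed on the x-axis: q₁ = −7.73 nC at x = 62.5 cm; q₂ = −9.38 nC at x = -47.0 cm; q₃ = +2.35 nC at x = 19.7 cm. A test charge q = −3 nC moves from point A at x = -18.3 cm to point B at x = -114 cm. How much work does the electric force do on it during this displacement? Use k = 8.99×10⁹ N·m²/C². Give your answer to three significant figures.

5.24×10⁻⁷ J

The work done by the electric force is W_field = −ΔU = −q(V_B − V_A) = q(V_A − V_B).
At A: distances to the source charges are 0.808 m, 0.287 m, 0.380 m; V_A = Σ kqᵢ/rᵢ = -324 V.
At B: distances to the source charges are 1.76 m, 0.670 m, 1.34 m; V_B = Σ kqᵢ/rᵢ = -149 V.
ΔV = V_B − V_A = 175 V.
W_field = −qΔV = −(-3.00×10⁻⁹ C)(175 V) = 5.24×10⁻⁷ J.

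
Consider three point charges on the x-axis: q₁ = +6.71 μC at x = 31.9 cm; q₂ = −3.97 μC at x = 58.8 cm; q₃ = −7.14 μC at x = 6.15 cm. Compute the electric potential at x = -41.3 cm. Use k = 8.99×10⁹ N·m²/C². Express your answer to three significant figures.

-8.85×10⁴ V

The total potential is the scalar sum of each charge's contribution, V = Σ kqᵢ/rᵢ.
Distances from the field point to each charge: r₁ = 0.732 m, r₂ = 1.00 m, r₃ = 0.474 m.
V = k[(6.71×10⁻⁶)/(0.732) + (-3.97×10⁻⁶)/(1.00) + (-7.14×10⁻⁶)/(0.474)] = -8.85×10⁴ V.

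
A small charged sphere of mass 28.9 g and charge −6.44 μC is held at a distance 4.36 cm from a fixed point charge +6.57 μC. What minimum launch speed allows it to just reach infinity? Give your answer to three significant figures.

24.6 m/s

To just escape, total mechanical energy must reach zero at infinity: ½mv²_min + U = 0, so ½mv²_min = −U = |kQq|/r.
|U| = |kQq|/r = (8.99×10⁹ N·m²/C²)(6.57×10⁻⁶)(6.44×10⁻⁶)/(0.0436) = 8.72 J.
v_min = √(2|U|/m) = √(2·8.72/0.0289) = 24.6 m/s.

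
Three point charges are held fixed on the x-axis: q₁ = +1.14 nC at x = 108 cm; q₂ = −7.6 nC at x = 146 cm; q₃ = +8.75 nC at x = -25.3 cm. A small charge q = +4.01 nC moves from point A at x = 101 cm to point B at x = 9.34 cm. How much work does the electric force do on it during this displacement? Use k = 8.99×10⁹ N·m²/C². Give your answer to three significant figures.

The work done by the electric force is W_field = −ΔU = −q(V_B − V_A) = q(V_A − V_B).
At A: distances to the source charges are 0.0700 m, 0.450 m, 1.26 m; V_A = Σ kqᵢ/rᵢ = 56.9 V.
At B: distances to the source charges are 0.987 m, 1.37 m, 0.346 m; V_B = Σ kqᵢ/rᵢ = 187 V.
ΔV = V_B − V_A = 131 V.
W_field = −qΔV = −(4.01×10⁻⁹ C)(131 V) = -5.24×10⁻⁷ J.

-5.24×10⁻⁷ J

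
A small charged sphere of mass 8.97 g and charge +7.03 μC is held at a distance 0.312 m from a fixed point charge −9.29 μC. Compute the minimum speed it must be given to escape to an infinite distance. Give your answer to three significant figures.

To just escape, total mechanical energy must reach zero at infinity: ½mv²_min + U = 0, so ½mv²_min = −U = |kQq|/r.
|U| = |kQq|/r = (8.99×10⁹ N·m²/C²)(9.29×10⁻⁶)(7.03×10⁻⁶)/(0.312) = 1.88 J.
v_min = √(2|U|/m) = √(2·1.88/8.97×10⁻³) = 20.5 m/s.

20.5 m/s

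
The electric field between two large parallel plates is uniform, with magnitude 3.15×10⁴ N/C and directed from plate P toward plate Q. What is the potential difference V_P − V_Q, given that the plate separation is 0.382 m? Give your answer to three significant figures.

1.20×10⁴ V

In a uniform field, potential decreases in the direction of E: ΔV = −E·d for a displacement d parallel to E.
Going from Q to P is a displacement of 0.382 m opposite to the field, so V_P − V_Q = +Ed = 1.20×10⁴ V.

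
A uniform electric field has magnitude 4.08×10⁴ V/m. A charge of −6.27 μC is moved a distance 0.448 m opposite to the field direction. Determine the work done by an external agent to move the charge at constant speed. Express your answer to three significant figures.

-0.115 J

The potential change for a displacement 0.448 m opposite to the field direction is ΔV = +Ed = 1.83×10⁴ V.
W_ext = qΔV = -0.115 J.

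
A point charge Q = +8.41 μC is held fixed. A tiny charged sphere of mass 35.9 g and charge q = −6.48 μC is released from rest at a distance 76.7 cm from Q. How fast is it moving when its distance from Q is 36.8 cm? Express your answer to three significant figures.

6.21 m/s

Only the electrostatic force acts, so mechanical energy is conserved: ½mv² = U₁ − U₂ = kQq(1/r₁ − 1/r₂).
U₁ − U₂ = (8.99×10⁹ N·m²/C²)(8.41×10⁻⁶ C)(-6.48×10⁻⁶ C)(1/0.767 − 1/0.368) = 0.693 J.
v = √(2·0.693/0.0359) = 6.21 m/s.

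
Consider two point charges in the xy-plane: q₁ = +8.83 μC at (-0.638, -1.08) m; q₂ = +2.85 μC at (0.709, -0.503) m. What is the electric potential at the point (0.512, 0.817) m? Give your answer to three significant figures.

The total potential is the scalar sum of each charge's contribution, V = Σ kqᵢ/rᵢ.
Distances from the field point to each charge: r₁ = 2.22 m, r₂ = 1.33 m.
V = k[(8.83×10⁻⁶)/(2.22) + (2.85×10⁻⁶)/(1.33)] = 5.50×10⁴ V.

5.50×10⁴ V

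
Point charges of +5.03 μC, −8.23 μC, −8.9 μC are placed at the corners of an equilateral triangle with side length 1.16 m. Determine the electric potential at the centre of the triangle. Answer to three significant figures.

Electric potential is a scalar, so the contributions from each charge add algebraically: V = Σ kqᵢ/rᵢ.
The distance from each vertex to the centroid is a/√3 = 0.670 m.
V = k[(5.03×10⁻⁶)/(0.670) + (-8.23×10⁻⁶)/(0.670) + (-8.90×10⁻⁶)/(0.670)] = -1.62×10⁵ V.

-1.62×10⁵ V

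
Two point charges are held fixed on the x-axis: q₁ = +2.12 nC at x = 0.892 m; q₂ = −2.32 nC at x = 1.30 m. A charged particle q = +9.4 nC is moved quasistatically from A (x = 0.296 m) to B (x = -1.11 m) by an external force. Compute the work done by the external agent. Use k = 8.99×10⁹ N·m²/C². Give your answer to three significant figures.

For quasistatic motion the external work equals the change in potential energy: W_ext = qΔV = q(V_B − V_A).
At A: distances to the source charges are 0.596 m, 1.00 m; V_A = Σ kqᵢ/rᵢ = 11.2 V.
At B: distances to the source charges are 2.00 m, 2.41 m; V_B = Σ kqᵢ/rᵢ = 0.866 V.
ΔV = V_B − V_A = -10.3 V.
W_ext = qΔV = (9.40×10⁻⁹ C)(-10.3 V) = -9.72×10⁻⁸ J.

-9.72×10⁻⁸ J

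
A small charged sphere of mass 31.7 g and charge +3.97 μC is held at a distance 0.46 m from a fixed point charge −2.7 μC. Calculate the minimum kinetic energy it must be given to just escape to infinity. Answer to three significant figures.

To just escape, total mechanical energy must reach zero at infinity: ½mv²_min + U = 0, so ½mv²_min = −U = |kQq|/r.
|U| = |kQq|/r = (8.99×10⁹ N·m²/C²)(2.70×10⁻⁶)(3.97×10⁻⁶)/(0.460) = 0.209 J.

0.209 J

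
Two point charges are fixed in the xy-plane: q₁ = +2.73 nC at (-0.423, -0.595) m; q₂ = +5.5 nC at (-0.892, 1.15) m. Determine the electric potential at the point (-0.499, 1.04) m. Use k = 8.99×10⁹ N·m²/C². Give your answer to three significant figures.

136 V

The total potential is the scalar sum of each charge's contribution, V = Σ kqᵢ/rᵢ.
Distances from the field point to each charge: r₁ = 1.64 m, r₂ = 0.408 m.
V = k[(2.73×10⁻⁹)/(1.64) + (5.50×10⁻⁹)/(0.408)] = 136 V.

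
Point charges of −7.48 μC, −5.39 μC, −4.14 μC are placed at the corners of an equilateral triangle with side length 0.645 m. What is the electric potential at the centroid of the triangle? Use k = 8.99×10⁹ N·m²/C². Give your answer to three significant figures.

-4.11×10⁵ V

Electric potential is a scalar, so the contributions from each charge add algebraically: V = Σ kqᵢ/rᵢ.
The distance from each vertex to the centroid is a/√3 = 0.372 m.
V = k[(-7.48×10⁻⁶)/(0.372) + (-5.39×10⁻⁶)/(0.372) + (-4.14×10⁻⁶)/(0.372)] = -4.11×10⁵ V.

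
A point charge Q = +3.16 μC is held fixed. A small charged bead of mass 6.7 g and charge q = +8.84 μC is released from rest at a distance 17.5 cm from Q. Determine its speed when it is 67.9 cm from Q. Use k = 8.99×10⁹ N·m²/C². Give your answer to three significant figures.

17.8 m/s

Only the electrostatic force acts, so mechanical energy is conserved: ½mv² = U₁ − U₂ = kQq(1/r₁ − 1/r₂).
U₁ − U₂ = (8.99×10⁹ N·m²/C²)(3.16×10⁻⁶ C)(8.84×10⁻⁶ C)(1/0.175 − 1/0.679) = 1.07 J.
v = √(2·1.07/6.70×10⁻³) = 17.8 m/s.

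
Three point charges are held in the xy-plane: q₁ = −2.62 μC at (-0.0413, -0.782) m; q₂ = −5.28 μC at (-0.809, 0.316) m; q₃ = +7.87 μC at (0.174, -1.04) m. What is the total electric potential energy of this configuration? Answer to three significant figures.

-0.682 J

The work to assemble the configuration equals its total potential energy, U = Σ kqᵢqⱼ/rᵢⱼ over all pairs.
Pair separations: r₁₂ = 1.34 m, r₁₃ = 0.336 m, r₂₃ = 1.67 m.
U = (0.0928) + (-0.552) + (-0.223) = -0.682 J.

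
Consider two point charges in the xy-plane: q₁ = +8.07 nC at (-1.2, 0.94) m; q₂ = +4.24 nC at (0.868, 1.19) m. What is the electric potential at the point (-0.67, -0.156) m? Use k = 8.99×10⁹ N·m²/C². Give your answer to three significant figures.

Electric potential is a scalar, so the contributions from each charge add algebraically: V = Σ kqᵢ/rᵢ.
Distances from the field point to each charge: r₁ = 1.22 m, r₂ = 2.04 m.
V = k[(8.07×10⁻⁹)/(1.22) + (4.24×10⁻⁹)/(2.04)] = 78.2 V.

78.2 V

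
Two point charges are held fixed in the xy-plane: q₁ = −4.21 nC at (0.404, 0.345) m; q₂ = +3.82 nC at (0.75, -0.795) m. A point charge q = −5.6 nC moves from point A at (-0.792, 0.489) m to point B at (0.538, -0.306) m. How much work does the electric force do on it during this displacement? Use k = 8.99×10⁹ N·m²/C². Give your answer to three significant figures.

1.22×10⁻⁷ J

The work done by the electric force is W_field = −ΔU = −q(V_B − V_A) = q(V_A − V_B).
At A: distances to the source charges are 1.20 m, 2.01 m; V_A = Σ kqᵢ/rᵢ = -14.3 V.
At B: distances to the source charges are 0.665 m, 0.533 m; V_B = Σ kqᵢ/rᵢ = 7.49 V.
ΔV = V_B − V_A = 21.8 V.
W_field = −qΔV = −(-5.60×10⁻⁹ C)(21.8 V) = 1.22×10⁻⁷ J.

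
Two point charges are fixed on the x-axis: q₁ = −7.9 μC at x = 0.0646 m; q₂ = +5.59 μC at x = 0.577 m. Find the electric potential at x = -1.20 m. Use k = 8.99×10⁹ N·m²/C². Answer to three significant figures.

The total potential is the scalar sum of each charge's contribution, V = Σ kqᵢ/rᵢ.
Distances from the field point to each charge: r₁ = 1.26 m, r₂ = 1.78 m.
V = k[(-7.90×10⁻⁶)/(1.26) + (5.59×10⁻⁶)/(1.78)] = -2.79×10⁴ V.

-2.79×10⁴ V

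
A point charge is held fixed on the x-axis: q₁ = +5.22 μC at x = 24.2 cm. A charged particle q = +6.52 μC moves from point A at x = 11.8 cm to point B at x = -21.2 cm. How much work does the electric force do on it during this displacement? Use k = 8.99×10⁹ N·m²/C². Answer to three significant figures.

The work done by the electric force is W_field = −ΔU = −q(V_B − V_A) = q(V_A − V_B).
At A: distance to the source charge is 0.124 m; V_A = kq₁/r = 3.78×10⁵ V.
At B: distance to the source charge is 0.454 m; V_B = kq₁/r = 1.03×10⁵ V.
ΔV = V_B − V_A = -2.75×10⁵ V.
W_field = −qΔV = −(6.52×10⁻⁶ C)(-2.75×10⁵ V) = 1.79 J.

1.79 J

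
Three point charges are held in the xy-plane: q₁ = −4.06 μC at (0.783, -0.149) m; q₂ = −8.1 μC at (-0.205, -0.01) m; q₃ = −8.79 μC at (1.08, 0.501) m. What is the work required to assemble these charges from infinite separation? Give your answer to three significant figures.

The assembly work is the sum of pairwise potential energies, U = Σ_{i<j} kqᵢqⱼ/rᵢⱼ.
Pair separations: r₁₂ = 0.998 m, r₁₃ = 0.715 m, r₂₃ = 1.38 m.
U = (0.296) + (0.449) + (0.463) = 1.21 J.

1.21 J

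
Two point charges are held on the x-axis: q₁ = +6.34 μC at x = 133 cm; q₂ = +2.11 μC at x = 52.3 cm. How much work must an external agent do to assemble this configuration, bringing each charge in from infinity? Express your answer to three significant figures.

0.149 J

The assembly work is the sum of pairwise potential energies, U = Σ_{i<j} kqᵢqⱼ/rᵢⱼ.
Pair separations: r₁₂ = 0.807 m.
U = (0.149) = 0.149 J.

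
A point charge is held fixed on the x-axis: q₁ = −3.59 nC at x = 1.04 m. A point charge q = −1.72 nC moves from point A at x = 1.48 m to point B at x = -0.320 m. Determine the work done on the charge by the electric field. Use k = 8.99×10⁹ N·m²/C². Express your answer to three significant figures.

The work done by the electric force is W_field = −ΔU = −q(V_B − V_A) = q(V_A − V_B).
At A: distance to the source charge is 0.440 m; V_A = kq₁/r = -73.4 V.
At B: distance to the source charge is 1.36 m; V_B = kq₁/r = -23.7 V.
ΔV = V_B − V_A = 49.6 V.
W_field = −qΔV = −(-1.72×10⁻⁹ C)(49.6 V) = 8.53×10⁻⁸ J.

8.53×10⁻⁸ J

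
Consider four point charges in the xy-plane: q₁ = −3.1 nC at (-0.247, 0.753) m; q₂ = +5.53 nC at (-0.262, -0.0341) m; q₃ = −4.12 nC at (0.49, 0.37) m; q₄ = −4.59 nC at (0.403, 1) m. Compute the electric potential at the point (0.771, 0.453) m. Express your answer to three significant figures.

The total potential is the scalar sum of each charge's contribution, V = Σ kqᵢ/rᵢ.
Distances from the field point to each charge: r₁ = 1.06 m, r₂ = 1.14 m, r₃ = 0.293 m, r₄ = 0.659 m.
V = k[(-3.10×10⁻⁹)/(1.06) + (5.53×10⁻⁹)/(1.14) + (-4.12×10⁻⁹)/(0.293) + (-4.59×10⁻⁹)/(0.659)] = -172 V.

-172 V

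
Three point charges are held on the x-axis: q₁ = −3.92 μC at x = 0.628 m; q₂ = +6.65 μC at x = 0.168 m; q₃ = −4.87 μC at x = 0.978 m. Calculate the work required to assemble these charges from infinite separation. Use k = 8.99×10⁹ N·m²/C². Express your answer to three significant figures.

The work to assemble the configuration equals its total potential energy, U = Σ kqᵢqⱼ/rᵢⱼ over all pairs.
Pair separations: r₁₂ = 0.460 m, r₁₃ = 0.350 m, r₂₃ = 0.810 m.
U = (-0.509) + (0.490) + (-0.359) = -0.379 J.

-0.379 J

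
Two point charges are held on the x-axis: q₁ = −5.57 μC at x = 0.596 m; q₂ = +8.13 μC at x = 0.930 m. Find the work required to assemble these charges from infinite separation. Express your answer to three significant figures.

The assembly work is the sum of pairwise potential energies, U = Σ_{i<j} kqᵢqⱼ/rᵢⱼ.
Pair separations: r₁₂ = 0.334 m.
U = (-1.22) = -1.22 J.

-1.22 J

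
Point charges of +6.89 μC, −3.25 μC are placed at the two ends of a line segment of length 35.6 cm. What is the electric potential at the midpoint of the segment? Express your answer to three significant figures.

1.84×10⁵ V

Electric potential is a scalar, so the contributions from each charge add algebraically: V = Σ kqᵢ/rᵢ.
Each charge is 0.178 m from the midpoint.
V = k[(6.89×10⁻⁶)/(0.178) + (-3.25×10⁻⁶)/(0.178)] = 1.84×10⁵ V.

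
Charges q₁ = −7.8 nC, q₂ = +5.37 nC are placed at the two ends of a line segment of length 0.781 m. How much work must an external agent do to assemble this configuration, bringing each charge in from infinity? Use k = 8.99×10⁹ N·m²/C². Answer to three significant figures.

-4.82×10⁻⁷ J

The assembly work is the sum of pairwise potential energies, U = Σ_{i<j} kqᵢqⱼ/rᵢⱼ.
The separation is r = 0.781 m.
U = (-4.82×10⁻⁷) = -4.82×10⁻⁷ J.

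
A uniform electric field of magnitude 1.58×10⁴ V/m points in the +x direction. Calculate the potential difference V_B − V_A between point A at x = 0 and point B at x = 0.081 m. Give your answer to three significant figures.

In a uniform field, potential decreases in the direction of E: V_B − V_A = −E·Δx.
V_B − V_A = −(1.58×10⁴ V/m)(0.0810 m) = -1280 V.

-1280 V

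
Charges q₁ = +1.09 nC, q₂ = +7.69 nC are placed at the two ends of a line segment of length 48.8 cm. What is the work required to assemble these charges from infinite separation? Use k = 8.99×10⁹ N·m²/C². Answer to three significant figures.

The assembly work is the sum of pairwise potential energies, U = Σ_{i<j} kqᵢqⱼ/rᵢⱼ.
The separation is r = 0.488 m.
U = (1.54×10⁻⁷) = 1.54×10⁻⁷ J.

1.54×10⁻⁷ J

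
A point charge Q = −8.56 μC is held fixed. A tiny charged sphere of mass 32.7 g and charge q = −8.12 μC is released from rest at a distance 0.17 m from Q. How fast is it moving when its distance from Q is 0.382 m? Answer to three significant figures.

11.2 m/s

Only the electrostatic force acts, so mechanical energy is conserved: ½mv² = U₁ − U₂ = kQq(1/r₁ − 1/r₂).
U₁ − U₂ = (8.99×10⁹ N·m²/C²)(-8.56×10⁻⁶ C)(-8.12×10⁻⁶ C)(1/0.170 − 1/0.382) = 2.04 J.
v = √(2·2.04/0.0327) = 11.2 m/s.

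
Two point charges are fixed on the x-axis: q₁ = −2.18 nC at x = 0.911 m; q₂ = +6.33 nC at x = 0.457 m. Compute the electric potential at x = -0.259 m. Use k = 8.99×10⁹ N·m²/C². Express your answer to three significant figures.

Electric potential is a scalar, so the contributions from each charge add algebraically: V = Σ kqᵢ/rᵢ.
Distances from the field point to each charge: r₁ = 1.17 m, r₂ = 0.716 m.
V = k[(-2.18×10⁻⁹)/(1.17) + (6.33×10⁻⁹)/(0.716)] = 62.7 V.

62.7 V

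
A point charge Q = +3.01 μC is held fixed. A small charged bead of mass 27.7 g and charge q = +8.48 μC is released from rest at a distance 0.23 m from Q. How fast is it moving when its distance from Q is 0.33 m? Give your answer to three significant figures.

Only the electrostatic force acts, so mechanical energy is conserved: ½mv² = U₁ − U₂ = kQq(1/r₁ − 1/r₂).
U₁ − U₂ = (8.99×10⁹ N·m²/C²)(3.01×10⁻⁶ C)(8.48×10⁻⁶ C)(1/0.230 − 1/0.330) = 0.302 J.
v = √(2·0.302/0.0277) = 4.67 m/s.

4.67 m/s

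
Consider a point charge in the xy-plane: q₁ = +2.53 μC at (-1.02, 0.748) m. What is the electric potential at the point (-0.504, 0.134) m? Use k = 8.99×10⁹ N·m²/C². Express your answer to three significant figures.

2.84×10⁴ V

Electric potential is a scalar, so the contributions from each charge add algebraically: V = Σ kqᵢ/rᵢ.
Distances from the field point to each charge: r₁ = 0.802 m.
V = k[(2.53×10⁻⁶)/(0.802)] = 2.84×10⁴ V.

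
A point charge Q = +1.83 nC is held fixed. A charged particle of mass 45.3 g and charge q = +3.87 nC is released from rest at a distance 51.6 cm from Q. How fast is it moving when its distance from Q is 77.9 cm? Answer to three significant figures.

1.36×10⁻³ m/s

Only the electrostatic force acts, so mechanical energy is conserved: ½mv² = U₁ − U₂ = kQq(1/r₁ − 1/r₂).
U₁ − U₂ = (8.99×10⁹ N·m²/C²)(1.83×10⁻⁹ C)(3.87×10⁻⁹ C)(1/0.516 − 1/0.779) = 4.17×10⁻⁸ J.
v = √(2·4.17×10⁻⁸/0.0453) = 1.36×10⁻³ m/s.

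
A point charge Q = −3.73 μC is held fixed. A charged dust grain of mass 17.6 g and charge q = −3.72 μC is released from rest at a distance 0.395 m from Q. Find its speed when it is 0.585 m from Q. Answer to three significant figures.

Only the electrostatic force acts, so mechanical energy is conserved: ½mv² = U₁ − U₂ = kQq(1/r₁ − 1/r₂).
U₁ − U₂ = (8.99×10⁹ N·m²/C²)(-3.73×10⁻⁶ C)(-3.72×10⁻⁶ C)(1/0.395 − 1/0.585) = 0.103 J.
v = √(2·0.103/0.0176) = 3.41 m/s.

3.41 m/s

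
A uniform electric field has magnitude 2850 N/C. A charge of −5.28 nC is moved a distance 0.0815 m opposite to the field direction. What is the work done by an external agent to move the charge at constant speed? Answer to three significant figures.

-1.23×10⁻⁶ J

The potential change for a displacement 0.0815 m opposite to the field direction is ΔV = +Ed = 232 V.
W_ext = qΔV = -1.23×10⁻⁶ J.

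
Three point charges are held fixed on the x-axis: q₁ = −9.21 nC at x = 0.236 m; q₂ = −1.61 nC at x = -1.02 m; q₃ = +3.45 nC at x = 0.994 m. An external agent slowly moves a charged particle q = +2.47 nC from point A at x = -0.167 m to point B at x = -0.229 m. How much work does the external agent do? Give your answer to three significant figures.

6.10×10⁻⁸ J

For quasistatic motion the external work equals the change in potential energy: W_ext = qΔV = q(V_B − V_A).
At A: distances to the source charges are 0.403 m, 0.853 m, 1.16 m; V_A = Σ kqᵢ/rᵢ = -196 V.
At B: distances to the source charges are 0.465 m, 0.791 m, 1.22 m; V_B = Σ kqᵢ/rᵢ = -171 V.
ΔV = V_B − V_A = 24.7 V.
W_ext = qΔV = (2.47×10⁻⁹ C)(24.7 V) = 6.10×10⁻⁸ J.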